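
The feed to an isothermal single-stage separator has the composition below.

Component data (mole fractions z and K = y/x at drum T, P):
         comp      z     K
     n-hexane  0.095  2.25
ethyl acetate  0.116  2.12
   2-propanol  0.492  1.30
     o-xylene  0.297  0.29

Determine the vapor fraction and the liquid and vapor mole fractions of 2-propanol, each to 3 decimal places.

ψ = 0.413, x_2-propanol = 0.438, y_2-propanol = 0.569

Let ψ = V/F and solve Σ zᵢ(Kᵢ−1)/(1+ψ(Kᵢ−1)) = 0.
g(0) = ΣzᵢKᵢ − 1 = 0.185 and g(1) = 1 − Σzᵢ/Kᵢ = -0.500, so a root lies in (0, 1).
Newton iteration, ψ⁰ = 0.5:
  ψ = 0.500: g = -0.0422, g' = -0.509 → ψ = 0.417
  ψ = 0.417: g = -0.0018, g' = -0.469 → ψ = 0.413
Converged at ψ = 0.413.
Compositions from xᵢ = zᵢ/(1+ψ(Kᵢ−1)), yᵢ = Kᵢxᵢ:
  n-hexane: x = 0.063, y = 0.141
  ethyl acetate: x = 0.079, y = 0.168
  2-propanol: x = 0.438, y = 0.569
  o-xylene: x = 0.420, y = 0.122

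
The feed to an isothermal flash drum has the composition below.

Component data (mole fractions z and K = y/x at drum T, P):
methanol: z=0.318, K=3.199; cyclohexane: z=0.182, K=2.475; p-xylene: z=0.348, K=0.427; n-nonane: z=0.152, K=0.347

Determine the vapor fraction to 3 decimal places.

Let ψ = V/F and solve Σ zᵢ(Kᵢ−1)/(1+ψ(Kᵢ−1)) = 0.
Feasibility: ΣzᵢKᵢ = 1.669, Σzᵢ/Kᵢ = 1.426 — both > 1, two phases present.
Newton iteration, ψ⁰ = 0.5:
  ψ = 0.500: g = 0.0607, g' = -0.847 → ψ = 0.572
Converged at ψ = 0.572.

ψ = 0.572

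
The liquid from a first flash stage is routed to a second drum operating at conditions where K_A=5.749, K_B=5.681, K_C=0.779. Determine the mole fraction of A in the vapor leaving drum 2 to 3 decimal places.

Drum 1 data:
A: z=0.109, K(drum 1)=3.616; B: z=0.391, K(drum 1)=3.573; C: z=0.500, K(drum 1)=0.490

y_A (drum 2) = 0.055

Drum 1:
Newton–Raphson from ψ₁ = 0.44:
  ψ₁ = 0.440: g = 0.2756, g' = -0.947 → ψ₁ = 0.731
  ψ₁ = 0.731: g = 0.0405, g' = -0.730 → ψ₁ = 0.787
Converged at ψ₁ = 0.787.
Drum-1 compositions:
  A: x = 0.036, y = 0.129
  B: x = 0.129, y = 0.462
  C: x = 0.835, y = 0.409
Drum-2 feed = drum-1 liquid: z₂ = (0.0356, 0.1293, 0.8351).
Drum 2:
Material balance + equilibrium reduce to Σ zᵢ(Kᵢ−1)/(1+ψ₂(Kᵢ−1)) = 0.
Check two-phase: ΣzᵢKᵢ = 1.590 > 1 and Σzᵢ/Kᵢ = 1.101 > 1, so g(0) = 0.590 > 0 and g(1) = -0.101 < 0.
Newton iteration, ψ₂⁰ = 0.66:
  ψ₂ = 0.660: g = -0.0271, g' = -0.272 → ψ₂ = 0.560
  ψ₂ = 0.560: g = 0.0026, g' = -0.329 → ψ₂ = 0.568
Converged at ψ₂ = 0.568.
  A: x = 0.010, y = 0.055
  B: x = 0.035, y = 0.201
  C: x = 0.955, y = 0.744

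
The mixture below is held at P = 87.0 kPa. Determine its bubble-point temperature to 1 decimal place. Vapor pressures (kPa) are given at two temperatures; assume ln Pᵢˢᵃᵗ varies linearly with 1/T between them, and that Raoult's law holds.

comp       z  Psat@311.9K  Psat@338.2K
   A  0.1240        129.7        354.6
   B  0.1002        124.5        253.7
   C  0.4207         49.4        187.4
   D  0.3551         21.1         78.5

Bubble-point temperature: ΣzᵢPᵢˢᵃᵗ(T) = P. Interpolate ln Pᵢˢᵃᵗ = aᵢ + bᵢ/T.
  T = 311.9 K: ΣzᵢPᵢˢᵃᵗ = 56.83 kPa
  T = 338.2 K: ΣzᵢPᵢˢᵃᵗ = 176.11 kPa
  T = 325.0 K: ΣzᵢPᵢˢᵃᵗ = 101.41 kPa
  T = 318.4 K: ΣzᵢPᵢˢᵃᵗ = 76.05 kPa
  T = 321.7 K: ΣzᵢPᵢˢᵃᵗ = 87.91 kPa
  T = 320.0 K: ΣzᵢPᵢˢᵃᵗ = 81.61 kPa
Interpolating between 320.0 K and 321.7 K gives T ≈ 321.5 K.

T = 321.5 K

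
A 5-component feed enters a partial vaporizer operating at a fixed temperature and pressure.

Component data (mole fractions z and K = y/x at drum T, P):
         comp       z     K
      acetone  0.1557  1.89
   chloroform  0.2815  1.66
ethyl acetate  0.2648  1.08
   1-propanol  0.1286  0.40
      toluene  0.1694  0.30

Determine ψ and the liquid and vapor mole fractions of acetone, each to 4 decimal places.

Rachford–Rice: g(ψ) = Σ zᵢ(Kᵢ−1)/(1+ψ(Kᵢ−1)) = 0.
Feasibility: ΣzᵢKᵢ = 1.1498, Σzᵢ/Kᵢ = 1.3833 — both > 1, two phases present.
Iterate (Newton) starting at ψ = 0.5:
  ψ = 0.5000: g = -0.03670, g' = -0.4209 → ψ = 0.4128
  ψ = 0.4128: g = -0.00148, g' = -0.3893 → ψ = 0.4090
Converged at ψ = 0.4090.
Compositions from xᵢ = zᵢ/(1+ψ(Kᵢ−1)), yᵢ = Kᵢxᵢ:
  acetone: x = 0.1141, y = 0.2157
  chloroform: x = 0.2217, y = 0.3680
  ethyl acetate: x = 0.2564, y = 0.2769
  1-propanol: x = 0.1704, y = 0.0682
  toluene: x = 0.2374, y = 0.0712

ψ = 0.4090, x_acetone = 0.1141, y_acetone = 0.2157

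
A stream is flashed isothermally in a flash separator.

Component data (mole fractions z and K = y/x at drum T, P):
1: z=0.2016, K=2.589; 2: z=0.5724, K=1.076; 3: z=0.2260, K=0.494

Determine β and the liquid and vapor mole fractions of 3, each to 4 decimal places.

β = 0.7616, x_3 = 0.3677, y_3 = 0.1816

Rachford–Rice: g(β) = Σ zᵢ(Kᵢ−1)/(1+β(Kᵢ−1)) = 0.
g(0) = ΣzᵢKᵢ − 1 = 0.2495 and g(1) = 1 − Σzᵢ/Kᵢ = -0.0673, so a root lies in (0, 1).
Newton iteration, β⁰ = 0.5:
  β = 0.5000: g = 0.06734, g' = -0.2648 → β = 0.7543
  β = 0.7543: g = 0.00191, g' = -0.2596 → β = 0.7616
Converged at β = 0.7616.
Compositions from xᵢ = zᵢ/(1+β(Kᵢ−1)), yᵢ = Kᵢxᵢ:
  1: x = 0.0912, y = 0.2362
  2: x = 0.5411, y = 0.5822
  3: x = 0.3677, y = 0.1816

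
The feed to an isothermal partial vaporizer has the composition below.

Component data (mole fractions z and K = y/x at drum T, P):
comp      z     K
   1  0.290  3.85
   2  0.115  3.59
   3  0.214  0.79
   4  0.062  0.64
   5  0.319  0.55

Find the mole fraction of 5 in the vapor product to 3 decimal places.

y_5 = 0.291

Let β = V/F and solve Σ zᵢ(Kᵢ−1)/(1+β(Kᵢ−1)) = 0.
Feasibility: ΣzᵢKᵢ = 1.914, Σzᵢ/Kᵢ = 1.055 — both > 1, two phases present.
Newton iteration, β⁰ = 0.5:
  β = 0.500: g = 0.2079, g' = -0.678 → β = 0.807
  β = 0.807: g = 0.0361, g' = -0.486 → β = 0.881
  β = 0.881: g = 0.0006, g' = -0.472 → β = 0.882
Converged at β = 0.882.
Compositions from xᵢ = zᵢ/(1+β(Kᵢ−1)), yᵢ = Kᵢxᵢ:
  1: x = 0.083, y = 0.318
  2: x = 0.035, y = 0.126
  3: x = 0.263, y = 0.207
  4: x = 0.091, y = 0.058
  5: x = 0.529, y = 0.291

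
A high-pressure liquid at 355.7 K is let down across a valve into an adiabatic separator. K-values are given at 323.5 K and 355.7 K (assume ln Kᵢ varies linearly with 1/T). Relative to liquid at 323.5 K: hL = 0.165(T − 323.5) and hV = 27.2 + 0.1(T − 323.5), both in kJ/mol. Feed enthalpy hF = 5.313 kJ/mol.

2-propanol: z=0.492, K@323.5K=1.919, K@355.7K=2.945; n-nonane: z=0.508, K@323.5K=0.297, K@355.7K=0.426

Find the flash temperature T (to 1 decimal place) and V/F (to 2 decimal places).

Adiabatic flash: solve Rachford–Rice at each trial T, then check hF = ψ·hV(T) + (1−ψ)·hL(T).
  T = 323.5 K: K = (1.919, 0.297), RR gives ψ = 0.147, H_out = 4.001 kJ/mol
  T = 355.7 K: K = (2.945, 0.426), RR gives ψ = 0.596, H_out = 20.276 kJ/mol
  T = 339.6 K: K = (2.402, 0.359), RR gives ψ = 0.405, H_out = 13.243 kJ/mol
  T = 331.6 K: K = (2.154, 0.327), RR gives ψ = 0.291, H_out = 9.106 kJ/mol
  T = 327.6 K: K = (2.036, 0.312), RR gives ψ = 0.225, H_out = 6.736 kJ/mol
  T = 325.6 K: K = (1.978, 0.305), RR gives ψ = 0.188, H_out = 5.447 kJ/mol
Linear interpolation between T = 323.5 (H_out = 4.001) and T = 325.6 (H_out = 5.447) on hF = 5.313 gives T ≈ 325.4 K, at which ψ = 0.18.

T = 325.4 K, V/F = 0.18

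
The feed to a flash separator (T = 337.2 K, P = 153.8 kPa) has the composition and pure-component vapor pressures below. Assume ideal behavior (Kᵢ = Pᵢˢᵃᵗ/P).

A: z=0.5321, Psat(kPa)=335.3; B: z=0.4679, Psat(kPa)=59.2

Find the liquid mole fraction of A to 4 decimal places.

Raoult's law: Kᵢ = Pᵢˢᵃᵗ/P = Pᵢˢᵃᵗ/153.8.
  K_A = 335.3/153.8 = 2.180104, K_B = 59.2/153.8 = 0.384915
Binary case is linear: z₁(K₁−1)(1+ψ(K₂−1)) + z₂(K₂−1)(1+ψ(K₁−1)) = 0
⇒ ψ = [z₁(K₁−1)+z₂(K₂−1)] / [−(K₁−1)(K₂−1)] = 0.34014/0.72586 = 0.4686
Compositions from xᵢ = zᵢ/(1+ψ(Kᵢ−1)), yᵢ = Kᵢxᵢ:
  A: x = 0.3426, y = 0.7470
  B: x = 0.6574, y = 0.2530

x_A = 0.3426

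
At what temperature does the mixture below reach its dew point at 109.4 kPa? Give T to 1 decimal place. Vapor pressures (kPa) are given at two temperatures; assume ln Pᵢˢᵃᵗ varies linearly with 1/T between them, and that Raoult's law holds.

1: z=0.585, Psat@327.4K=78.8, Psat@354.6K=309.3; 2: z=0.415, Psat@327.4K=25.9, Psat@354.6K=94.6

T = 346.4 K

Dew-point temperature: Σzᵢ·P/Pᵢˢᵃᵗ(T) = 1. Interpolate ln Pᵢˢᵃᵗ = aᵢ + bᵢ/T.
  T = 327.4 K: ΣzᵢP/Pᵢˢᵃᵗ = 2.5651
  T = 354.6 K: ΣzᵢP/Pᵢˢᵃᵗ = 0.6868
  T = 341.0 K: ΣzᵢP/Pᵢˢᵃᵗ = 1.2927
  T = 347.8 K: ΣzᵢP/Pᵢˢᵃᵗ = 0.9364
  T = 344.4 K: ΣzᵢP/Pᵢˢᵃᵗ = 1.0985
  T = 346.1 K: ΣzᵢP/Pᵢˢᵃᵗ = 1.0138
Interpolating between 346.1 K and 347.8 K gives T ≈ 346.4 K.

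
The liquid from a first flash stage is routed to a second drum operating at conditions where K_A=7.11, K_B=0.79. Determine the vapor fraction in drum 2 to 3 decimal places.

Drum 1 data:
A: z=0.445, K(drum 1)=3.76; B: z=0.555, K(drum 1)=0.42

V/F (drum 2) = 0.692

Drum 1:
Rachford–Rice: g(ψ₁) = Σ zᵢ(Kᵢ−1)/(1+ψ₁(Kᵢ−1)) = 0.
Feasibility: ΣzᵢKᵢ = 1.906, Σzᵢ/Kᵢ = 1.440 — both > 1, two phases present.
Binary case is linear: z₁(K₁−1)(1+ψ₁(K₂−1)) + z₂(K₂−1)(1+ψ₁(K₁−1)) = 0
⇒ ψ₁ = [z₁(K₁−1)+z₂(K₂−1)] / [−(K₁−1)(K₂−1)] = 0.9063/1.6008 = 0.566
Drum-1 compositions:
  A: x = 0.174, y = 0.653
  B: x = 0.826, y = 0.347
Drum-2 feed = drum-1 liquid: z₂ = (0.1737, 0.8263).
Drum 2:
Newton iteration, ψ₂⁰ = 0.42:
  ψ₂ = 0.420: g = 0.1072, g' = -0.554 → ψ₂ = 0.614
  ψ₂ = 0.614: g = 0.0242, g' = -0.335 → ψ₂ = 0.686
  ψ₂ = 0.686: g = 0.0017, g' = -0.290 → ψ₂ = 0.692
Converged at ψ₂ = 0.692.
  A: x = 0.033, y = 0.236
  B: x = 0.967, y = 0.764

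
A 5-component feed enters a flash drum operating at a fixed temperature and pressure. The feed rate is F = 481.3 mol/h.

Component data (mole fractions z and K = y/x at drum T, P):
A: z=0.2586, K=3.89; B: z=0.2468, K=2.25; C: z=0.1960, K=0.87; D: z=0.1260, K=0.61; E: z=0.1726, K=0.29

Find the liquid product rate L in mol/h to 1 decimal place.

L = 98.4 mol/h

Material balance + equilibrium reduce to Σ zᵢ(Kᵢ−1)/(1+V/F(Kᵢ−1)) = 0.
g(0) = ΣzᵢKᵢ − 1 = 0.8587 and g(1) = 1 − Σzᵢ/Kᵢ = -0.2032, so a root lies in (0, 1).
Newton iteration, V/F⁰ = 0.5:
  V/F = 0.5000: g = 0.21722, g' = -0.7498 → V/F = 0.7897
  V/F = 0.7897: g = 0.00460, g' = -0.7931 → V/F = 0.7955
Converged at V/F = 0.7955.
Then V = V/F·F = 0.7955·481.3 = 382.9 mol/h and L = F − V = 98.4 mol/h.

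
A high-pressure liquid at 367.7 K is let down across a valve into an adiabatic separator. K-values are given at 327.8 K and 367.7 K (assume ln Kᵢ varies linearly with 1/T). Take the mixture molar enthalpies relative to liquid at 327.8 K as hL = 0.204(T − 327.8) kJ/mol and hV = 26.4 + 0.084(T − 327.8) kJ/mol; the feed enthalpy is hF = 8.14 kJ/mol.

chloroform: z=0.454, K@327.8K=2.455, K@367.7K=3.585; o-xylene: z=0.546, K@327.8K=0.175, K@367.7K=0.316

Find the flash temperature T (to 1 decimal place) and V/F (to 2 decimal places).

T = 336.9 K, V/F = 0.25

Adiabatic flash: solve Rachford–Rice at each trial T, then check hF = ψ·hV(T) + (1−ψ)·hL(T).
  T = 327.8 K: K = (2.455, 0.175), RR gives ψ = 0.175, H_out = 4.621 kJ/mol
  T = 367.7 K: K = (3.585, 0.316), RR gives ψ = 0.453, H_out = 17.920 kJ/mol
  T = 347.8 K: K = (3.000, 0.239), RR gives ψ = 0.324, H_out = 11.854 kJ/mol
  T = 337.8 K: K = (2.722, 0.206), RR gives ψ = 0.254, H_out = 8.453 kJ/mol
  T = 332.8 K: K = (2.587, 0.190), RR gives ψ = 0.216, H_out = 6.604 kJ/mol
  T = 335.3 K: K = (2.654, 0.198), RR gives ψ = 0.236, H_out = 7.543 kJ/mol
  T = 336.6 K: K = (2.689, 0.202), RR gives ψ = 0.246, H_out = 8.019 kJ/mol
Linear interpolation between T = 336.6 (H_out = 8.019) and T = 337.8 (H_out = 8.453) on hF = 8.14 gives T ≈ 336.9 K, at which ψ = 0.25.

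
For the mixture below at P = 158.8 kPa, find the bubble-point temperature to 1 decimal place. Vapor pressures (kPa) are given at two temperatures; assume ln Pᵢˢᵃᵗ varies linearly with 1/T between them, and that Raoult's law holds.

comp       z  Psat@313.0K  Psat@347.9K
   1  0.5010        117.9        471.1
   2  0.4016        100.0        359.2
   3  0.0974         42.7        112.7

T = 323.5 K

Bubble-point temperature: ΣzᵢPᵢˢᵃᵗ(T) = P. Interpolate ln Pᵢˢᵃᵗ = aᵢ + bᵢ/T.
  T = 313.0 K: ΣzᵢPᵢˢᵃᵗ = 103.39 kPa
  T = 347.9 K: ΣzᵢPᵢˢᵃᵗ = 391.25 kPa
  T = 330.4 K: ΣzᵢPᵢˢᵃᵗ = 207.74 kPa
  T = 321.7 K: ΣzᵢPᵢˢᵃᵗ = 147.90 kPa
  T = 326.0 K: ΣzᵢPᵢˢᵃᵗ = 175.33 kPa
  T = 323.9 K: ΣzᵢPᵢˢᵃᵗ = 161.44 kPa
Interpolating between 321.7 K and 323.9 K gives T ≈ 323.5 K.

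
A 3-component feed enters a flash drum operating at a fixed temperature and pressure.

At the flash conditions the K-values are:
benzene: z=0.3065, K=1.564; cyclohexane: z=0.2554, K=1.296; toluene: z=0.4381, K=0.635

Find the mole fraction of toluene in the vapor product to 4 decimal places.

Material balance + equilibrium reduce to Σ zᵢ(Kᵢ−1)/(1+β(Kᵢ−1)) = 0.
g(0) = ΣzᵢKᵢ − 1 = 0.0886 and g(1) = 1 − Σzᵢ/Kᵢ = -0.0830, so a root lies in (0, 1).
Newton–Raphson from β = 0.63:
  β = 0.6300: g = -0.01639, g' = -0.1674 → β = 0.5321
  β = 0.5321: g = -0.00017, g' = -0.1643 → β = 0.5310
Converged at β = 0.5310.
Compositions from xᵢ = zᵢ/(1+β(Kᵢ−1)), yᵢ = Kᵢxᵢ:
  benzene: x = 0.2359, y = 0.3689
  cyclohexane: x = 0.2207, y = 0.2860
  toluene: x = 0.5434, y = 0.3451

y_toluene = 0.3451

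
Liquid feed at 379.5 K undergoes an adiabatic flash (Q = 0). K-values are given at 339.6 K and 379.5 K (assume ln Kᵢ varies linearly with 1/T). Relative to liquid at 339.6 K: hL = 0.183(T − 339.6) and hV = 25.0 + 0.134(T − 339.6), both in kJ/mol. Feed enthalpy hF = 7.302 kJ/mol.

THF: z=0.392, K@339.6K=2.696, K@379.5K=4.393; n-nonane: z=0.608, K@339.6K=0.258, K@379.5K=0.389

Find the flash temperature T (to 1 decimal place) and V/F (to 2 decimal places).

Adiabatic flash: solve Rachford–Rice at each trial T, then check hF = ψ·hV(T) + (1−ψ)·hL(T).
  T = 339.6 K: K = (2.696, 0.258), RR gives ψ = 0.170, H_out = 4.245 kJ/mol
  T = 379.5 K: K = (4.393, 0.389), RR gives ψ = 0.462, H_out = 17.957 kJ/mol
  T = 359.6 K: K = (3.491, 0.321), RR gives ψ = 0.333, H_out = 11.655 kJ/mol
  T = 349.6 K: K = (3.079, 0.288), RR gives ψ = 0.258, H_out = 8.166 kJ/mol
  T = 344.6 K: K = (2.884, 0.273), RR gives ψ = 0.217, H_out = 6.274 kJ/mol
  T = 347.1 K: K = (2.981, 0.281), RR gives ψ = 0.238, H_out = 7.235 kJ/mol
  T = 348.4 K: K = (3.032, 0.285), RR gives ψ = 0.249, H_out = 7.723 kJ/mol
Linear interpolation between T = 347.1 (H_out = 7.235) and T = 348.4 (H_out = 7.723) on hF = 7.302 gives T ≈ 347.3 K, at which ψ = 0.24.

T = 347.3 K, V/F = 0.24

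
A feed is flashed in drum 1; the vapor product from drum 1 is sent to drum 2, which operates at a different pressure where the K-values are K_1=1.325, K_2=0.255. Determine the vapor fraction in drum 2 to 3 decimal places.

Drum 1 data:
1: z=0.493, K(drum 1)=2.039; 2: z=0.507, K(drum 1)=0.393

Drum 1:
Material balance + equilibrium reduce to Σ zᵢ(Kᵢ−1)/(1+ψ₁(Kᵢ−1)) = 0.
Check two-phase: ΣzᵢKᵢ = 1.204 > 1 and Σzᵢ/Kᵢ = 1.532 > 1, so g(0) = 0.204 > 0 and g(1) = -0.532 < 0.
Binary case is linear: z₁(K₁−1)(1+ψ₁(K₂−1)) + z₂(K₂−1)(1+ψ₁(K₁−1)) = 0
⇒ ψ₁ = [z₁(K₁−1)+z₂(K₂−1)] / [−(K₁−1)(K₂−1)] = 0.2045/0.6307 = 0.324
Drum-1 compositions:
  1: x = 0.369, y = 0.752
  2: x = 0.631, y = 0.248
Drum-2 feed = drum-1 vapor: z₂ = (0.7519, 0.2481).
Drum 2:
Rachford–Rice: g(ψ₂) = Σ zᵢ(Kᵢ−1)/(1+ψ₂(Kᵢ−1)) = 0.
Check two-phase: ΣzᵢKᵢ = 1.060 > 1 and Σzᵢ/Kᵢ = 1.540 > 1, so g(0) = 0.060 > 0 and g(1) = -0.540 < 0.
Newton iteration, ψ₂⁰ = 0.41:
  ψ₂ = 0.410: g = -0.0504, g' = -0.347 → ψ₂ = 0.265
  ψ₂ = 0.265: g = -0.0052, g' = -0.281 → ψ₂ = 0.246
Converged at ψ₂ = 0.246.
  1: x = 0.696, y = 0.923
  2: x = 0.304, y = 0.077

V/F (drum 2) = 0.246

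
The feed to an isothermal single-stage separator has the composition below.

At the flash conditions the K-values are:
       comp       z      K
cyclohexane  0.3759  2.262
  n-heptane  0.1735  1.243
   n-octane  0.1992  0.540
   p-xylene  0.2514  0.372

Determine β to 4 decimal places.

Newton–Raphson from β = 0.63:
  β = 0.6300: g = -0.08942, g' = -0.5485 → β = 0.4670
  β = 0.4670: g = -0.00375, g' = -0.5121 → β = 0.4597
Converged at β = 0.4597.

β = 0.4597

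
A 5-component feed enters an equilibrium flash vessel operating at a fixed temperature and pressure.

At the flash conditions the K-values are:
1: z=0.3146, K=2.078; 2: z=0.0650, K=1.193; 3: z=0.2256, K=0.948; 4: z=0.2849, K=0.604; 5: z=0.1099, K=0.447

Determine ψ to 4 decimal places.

ψ = 0.4831

Let ψ = V/F and solve Σ zᵢ(Kᵢ−1)/(1+ψ(Kᵢ−1)) = 0.
g(0) = ΣzᵢKᵢ − 1 = 0.1664 and g(1) = 1 − Σzᵢ/Kᵢ = -0.1614, so a root lies in (0, 1).
Newton–Raphson from ψ = 0.69:
  ψ = 0.6900: g = -0.06013, g' = -0.2952 → ψ = 0.4863
  ψ = 0.4863: g = -0.00094, g' = -0.2914 → ψ = 0.4831
Converged at ψ = 0.4831.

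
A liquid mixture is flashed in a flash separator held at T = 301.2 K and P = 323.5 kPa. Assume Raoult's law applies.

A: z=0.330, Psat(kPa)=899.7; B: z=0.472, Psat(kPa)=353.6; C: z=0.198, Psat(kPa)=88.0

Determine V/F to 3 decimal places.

V/F = 0.714

Raoult's law: Kᵢ = Pᵢˢᵃᵗ/P = Pᵢˢᵃᵗ/323.5.
  K_A = 899.7/323.5 = 2.78114, K_B = 353.6/323.5 = 1.09304, K_C = 88.0/323.5 = 0.27202
Material balance + equilibrium reduce to Σ zᵢ(Kᵢ−1)/(1+V/F(Kᵢ−1)) = 0.
g(0) = ΣzᵢKᵢ − 1 = 0.488 and g(1) = 1 − Σzᵢ/Kᵢ = -0.278, so a root lies in (0, 1).
Iterate (Newton) starting at V/F = 0.68:
  V/F = 0.680: g = 0.0217, g' = -0.629 → V/F = 0.714
Converged at V/F = 0.714.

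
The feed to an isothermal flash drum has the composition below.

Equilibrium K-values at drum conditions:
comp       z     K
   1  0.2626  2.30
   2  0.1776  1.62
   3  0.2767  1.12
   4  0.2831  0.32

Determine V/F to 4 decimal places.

V/F = 0.5591

Rachford–Rice: g(V/F) = Σ zᵢ(Kᵢ−1)/(1+V/F(Kᵢ−1)) = 0.
Check two-phase: ΣzᵢKᵢ = 1.2922 > 1 and Σzᵢ/Kᵢ = 1.3555 > 1, so g(0) = 0.2922 > 0 and g(1) = -0.3555 < 0.
Iterate (Newton) starting at V/F = 0.5:
  V/F = 0.5000: g = 0.03060, g' = -0.5069 → V/F = 0.5604
  V/F = 0.5604: g = -0.00069, g' = -0.5313 → V/F = 0.5591
Converged at V/F = 0.5591.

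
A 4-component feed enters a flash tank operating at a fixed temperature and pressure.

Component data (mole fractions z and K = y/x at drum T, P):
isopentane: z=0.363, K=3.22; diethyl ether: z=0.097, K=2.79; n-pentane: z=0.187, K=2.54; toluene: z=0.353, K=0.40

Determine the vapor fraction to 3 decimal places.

Material balance + equilibrium reduce to Σ zᵢ(Kᵢ−1)/(1+ψ(Kᵢ−1)) = 0.
g(0) = ΣzᵢKᵢ − 1 = 1.056 and g(1) = 1 − Σzᵢ/Kᵢ = -0.104, so a root lies in (0, 1).
Newton iteration, ψ⁰ = 0.5:
  ψ = 0.500: g = 0.3337, g' = -0.889 → ψ = 0.875
  ψ = 0.875: g = 0.0181, g' = -0.898 → ψ = 0.895
Converged at ψ = 0.895.

ψ = 0.895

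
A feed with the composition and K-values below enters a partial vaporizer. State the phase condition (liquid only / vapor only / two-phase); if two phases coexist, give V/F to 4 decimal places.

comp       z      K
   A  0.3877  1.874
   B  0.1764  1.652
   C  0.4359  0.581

ΣzᵢKᵢ = 1.2712; Σzᵢ/Kᵢ = 1.0639.
Both exceed 1, so a two-phase solution exists.
Iterate (Newton) starting at ψ = 0.41:
  ψ = 0.4100: g = 0.11969, g' = -0.3188 → ψ = 0.7855
  ψ = 0.7855: g = 0.00474, g' = -0.3069 → ψ = 0.8009
Converged at ψ = 0.8009.

two-phase, V/F = 0.8009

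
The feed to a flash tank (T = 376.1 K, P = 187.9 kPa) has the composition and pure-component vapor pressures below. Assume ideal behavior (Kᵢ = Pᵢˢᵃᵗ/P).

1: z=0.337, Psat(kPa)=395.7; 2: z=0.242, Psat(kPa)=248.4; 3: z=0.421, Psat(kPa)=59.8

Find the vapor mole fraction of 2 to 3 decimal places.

y_2 = 0.293

Raoult's law: Kᵢ = Pᵢˢᵃᵗ/P = Pᵢˢᵃᵗ/187.9.
  K_1 = 395.7/187.9 = 2.10591, K_2 = 248.4/187.9 = 1.32198, K_3 = 59.8/187.9 = 0.31825
Rachford–Rice: g(ψ) = Σ zᵢ(Kᵢ−1)/(1+ψ(Kᵢ−1)) = 0.
Check two-phase: ΣzᵢKᵢ = 1.164 > 1 and Σzᵢ/Kᵢ = 1.666 > 1, so g(0) = 0.164 > 0 and g(1) = -0.666 < 0.
Newton–Raphson from ψ = 0.34:
  ψ = 0.340: g = -0.0325, g' = -0.570 → ψ = 0.283
  ψ = 0.283: g = -0.0003, g' = -0.561 → ψ = 0.282
Converged at ψ = 0.282.
Compositions from xᵢ = zᵢ/(1+ψ(Kᵢ−1)), yᵢ = Kᵢxᵢ:
  1: x = 0.257, y = 0.541
  2: x = 0.222, y = 0.293
  3: x = 0.521, y = 0.166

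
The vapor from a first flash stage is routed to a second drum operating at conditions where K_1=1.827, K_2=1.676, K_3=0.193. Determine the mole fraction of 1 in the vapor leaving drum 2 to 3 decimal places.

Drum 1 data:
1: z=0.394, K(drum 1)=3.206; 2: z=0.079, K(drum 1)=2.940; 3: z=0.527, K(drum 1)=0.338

y_1 (drum 2) = 0.759

Drum 1:
Material balance + equilibrium reduce to Σ zᵢ(Kᵢ−1)/(1+ψ₁(Kᵢ−1)) = 0.
g(0) = ΣzᵢKᵢ − 1 = 0.674 and g(1) = 1 − Σzᵢ/Kᵢ = -0.709, so a root lies in (0, 1).
Newton–Raphson from ψ₁ = 0.5:
  ψ₁ = 0.500: g = -0.0304, g' = -1.026 → ψ₁ = 0.470
Converged at ψ₁ = 0.470.
Drum-1 compositions:
  1: x = 0.193, y = 0.620
  2: x = 0.041, y = 0.121
  3: x = 0.765, y = 0.259
Drum-2 feed = drum-1 vapor: z₂ = (0.6199, 0.1214, 0.2587).
Drum 2:
Let ψ₂ = V/F and solve Σ zᵢ(Kᵢ−1)/(1+ψ₂(Kᵢ−1)) = 0.
Feasibility: ΣzᵢKᵢ = 1.386, Σzᵢ/Kᵢ = 1.752 — both > 1, two phases present.
Newton–Raphson from ψ₂ = 0.5:
  ψ₂ = 0.500: g = 0.0741, g' = -0.717 → ψ₂ = 0.603
  ψ₂ = 0.603: g = -0.0065, g' = -0.857 → ψ₂ = 0.596
Converged at ψ₂ = 0.596.
  1: x = 0.415, y = 0.759
  2: x = 0.087, y = 0.145
  3: x = 0.498, y = 0.096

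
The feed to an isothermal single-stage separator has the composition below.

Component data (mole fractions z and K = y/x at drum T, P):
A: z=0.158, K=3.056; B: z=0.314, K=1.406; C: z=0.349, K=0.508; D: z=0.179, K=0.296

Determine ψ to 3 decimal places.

ψ = 0.218

Rachford–Rice: g(ψ) = Σ zᵢ(Kᵢ−1)/(1+ψ(Kᵢ−1)) = 0.
Check two-phase: ΣzᵢKᵢ = 1.155 > 1 and Σzᵢ/Kᵢ = 1.567 > 1, so g(0) = 0.155 > 0 and g(1) = -0.567 < 0.
Newton iteration, ψ⁰ = 0.59:
  ψ = 0.590: g = -0.2078, g' = -0.597 → ψ = 0.242
  ψ = 0.242: g = -0.0138, g' = -0.578 → ψ = 0.218
Converged at ψ = 0.218.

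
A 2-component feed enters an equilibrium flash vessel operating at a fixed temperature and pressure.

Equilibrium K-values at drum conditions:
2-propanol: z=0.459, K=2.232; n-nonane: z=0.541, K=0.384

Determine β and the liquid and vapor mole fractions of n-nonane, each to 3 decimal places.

Iterate (Newton) starting at β = 0.5:
  β = 0.500: g = -0.1317, g' = -0.695 → β = 0.311
  β = 0.311: g = -0.0032, g' = -0.678 → β = 0.306
Converged at β = 0.306.
Compositions from xᵢ = zᵢ/(1+β(Kᵢ−1)), yᵢ = Kᵢxᵢ:
  2-propanol: x = 0.333, y = 0.744
  n-nonane: x = 0.667, y = 0.256

β = 0.306, x_n-nonane = 0.667, y_n-nonane = 0.256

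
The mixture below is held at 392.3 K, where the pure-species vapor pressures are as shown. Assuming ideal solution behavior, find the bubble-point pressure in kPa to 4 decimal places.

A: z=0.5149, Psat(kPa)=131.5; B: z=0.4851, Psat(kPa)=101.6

At the bubble point ψ → 0, so ΣzᵢKᵢ = 1 with Kᵢ = Pᵢˢᵃᵗ/P ⇒ P = ΣzᵢPᵢˢᵃᵗ.
P = 0.5149·131.5 + 0.4851·101.6 = 116.9955 kPa

Pbub = 116.9955 kPa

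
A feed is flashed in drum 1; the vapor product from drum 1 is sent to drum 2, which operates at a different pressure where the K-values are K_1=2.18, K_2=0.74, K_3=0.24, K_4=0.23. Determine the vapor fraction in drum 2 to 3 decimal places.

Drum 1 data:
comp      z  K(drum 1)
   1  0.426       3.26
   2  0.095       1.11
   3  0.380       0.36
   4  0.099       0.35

V/F (drum 2) = 0.667

Drum 1:
Let ψ₁ = V/F and solve Σ zᵢ(Kᵢ−1)/(1+ψ₁(Kᵢ−1)) = 0.
Feasibility: ΣzᵢKᵢ = 1.666, Σzᵢ/Kᵢ = 1.555 — both > 1, two phases present.
Newton–Raphson from ψ₁ = 0.55:
  ψ₁ = 0.550: g = -0.0364, g' = -0.906 → ψ₁ = 0.510
Converged at ψ₁ = 0.510.
Drum-1 compositions:
  1: x = 0.198, y = 0.645
  2: x = 0.090, y = 0.100
  3: x = 0.564, y = 0.203
  4: x = 0.148, y = 0.052
Drum-2 feed = drum-1 vapor: z₂ = (0.6453, 0.0999, 0.2031, 0.0518).
Drum 2:
Newton iteration, ψ₂⁰ = 0.47:
  ψ₂ = 0.470: g = 0.1576, g' = -0.740 → ψ₂ = 0.683
  ψ₂ = 0.683: g = -0.0150, g' = -0.929 → ψ₂ = 0.667
Converged at ψ₂ = 0.667.
  1: x = 0.361, y = 0.787
  2: x = 0.121, y = 0.089
  3: x = 0.412, y = 0.099
  4: x = 0.106, y = 0.024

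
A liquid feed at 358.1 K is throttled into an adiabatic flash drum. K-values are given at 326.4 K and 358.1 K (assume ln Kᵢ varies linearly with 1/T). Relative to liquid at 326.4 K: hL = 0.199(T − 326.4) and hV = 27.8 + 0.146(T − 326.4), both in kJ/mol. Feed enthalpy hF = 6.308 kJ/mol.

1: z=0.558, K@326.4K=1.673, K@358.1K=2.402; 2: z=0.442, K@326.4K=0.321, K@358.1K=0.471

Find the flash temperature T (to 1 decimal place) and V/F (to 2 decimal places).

T = 328.4 K, V/F = 0.21

Adiabatic flash: solve Rachford–Rice at each trial T, then check hF = ψ·hV(T) + (1−ψ)·hL(T).
  T = 326.4 K: K = (1.673, 0.321), RR gives ψ = 0.165, H_out = 4.588 kJ/mol
  T = 358.1 K: K = (2.402, 0.471), RR gives ψ = 0.740, H_out = 25.625 kJ/mol
  T = 342.2 K: K = (2.020, 0.392), RR gives ψ = 0.485, H_out = 16.212 kJ/mol
  T = 334.3 K: K = (1.843, 0.356), RR gives ψ = 0.341, H_out = 10.918 kJ/mol
  T = 330.4 K: K = (1.758, 0.338), RR gives ψ = 0.260, H_out = 7.969 kJ/mol
  T = 328.4 K: K = (1.715, 0.330), RR gives ψ = 0.214, H_out = 6.332 kJ/mol
Linear interpolation between T = 326.4 (H_out = 4.588) and T = 328.4 (H_out = 6.332) on hF = 6.308 gives T ≈ 328.4 K, at which ψ = 0.21.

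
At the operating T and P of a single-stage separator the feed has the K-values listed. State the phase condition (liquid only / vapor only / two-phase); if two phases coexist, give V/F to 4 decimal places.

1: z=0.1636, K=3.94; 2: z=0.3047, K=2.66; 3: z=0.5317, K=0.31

two-phase, V/F = 0.4169

ΣzᵢKᵢ = 1.6199; Σzᵢ/Kᵢ = 1.8712.
Both exceed 1, so a two-phase solution exists.
Let ψ = V/F and solve Σ zᵢ(Kᵢ−1)/(1+ψ(Kᵢ−1)) = 0.
Newton–Raphson from ψ = 0.64:
  ψ = 0.6400: g = -0.24484, g' = -1.1795 → ψ = 0.4324
  ψ = 0.4324: g = -0.01668, g' = -1.0729 → ψ = 0.4169
Converged at ψ = 0.4169.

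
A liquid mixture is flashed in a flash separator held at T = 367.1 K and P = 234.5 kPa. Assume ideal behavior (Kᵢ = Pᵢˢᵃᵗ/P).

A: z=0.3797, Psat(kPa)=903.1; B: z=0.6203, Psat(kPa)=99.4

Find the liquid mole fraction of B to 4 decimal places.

Raoult's law: Kᵢ = Pᵢˢᵃᵗ/P = Pᵢˢᵃᵗ/234.5.
  K_A = 903.1/234.5 = 3.851173, K_B = 99.4/234.5 = 0.423881
Let β = V/F and solve Σ zᵢ(Kᵢ−1)/(1+β(Kᵢ−1)) = 0.
Feasibility: ΣzᵢKᵢ = 1.7252, Σzᵢ/Kᵢ = 1.5620 — both > 1, two phases present.
Binary case is linear: z₁(K₁−1)(1+β(K₂−1)) + z₂(K₂−1)(1+β(K₁−1)) = 0
⇒ β = [z₁(K₁−1)+z₂(K₂−1)] / [−(K₁−1)(K₂−1)] = 0.72522/1.64262 = 0.4415
Compositions from xᵢ = zᵢ/(1+β(Kᵢ−1)), yᵢ = Kᵢxᵢ:
  A: x = 0.1681, y = 0.6474
  B: x = 0.8319, y = 0.3526

x_B = 0.8319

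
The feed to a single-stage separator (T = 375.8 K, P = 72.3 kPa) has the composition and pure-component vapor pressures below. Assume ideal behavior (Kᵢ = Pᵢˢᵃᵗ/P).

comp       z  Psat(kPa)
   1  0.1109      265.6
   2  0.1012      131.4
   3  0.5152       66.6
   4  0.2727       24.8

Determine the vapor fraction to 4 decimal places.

Raoult's law: Kᵢ = Pᵢˢᵃᵗ/P = Pᵢˢᵃᵗ/72.3.
  K_1 = 265.6/72.3 = 3.673582, K_2 = 131.4/72.3 = 1.817427, K_3 = 66.6/72.3 = 0.921162, K_4 = 24.8/72.3 = 0.343015
Rachford–Rice: g(ψ) = Σ zᵢ(Kᵢ−1)/(1+ψ(Kᵢ−1)) = 0.
Check two-phase: ΣzᵢKᵢ = 1.1594 > 1 and Σzᵢ/Kᵢ = 1.4402 > 1, so g(0) = 0.1594 > 0 and g(1) = -0.4402 < 0.
Newton–Raphson from ψ = 0.5:
  ψ = 0.5000: g = -0.12348, g' = -0.4437 → ψ = 0.2217
  ψ = 0.2217: g = 0.00513, g' = -0.5255 → ψ = 0.2315
  ψ = 0.2315: g = 0.00004, g' = -0.5173 → ψ = 0.2316
Converged at ψ = 0.2316.

ψ = 0.2316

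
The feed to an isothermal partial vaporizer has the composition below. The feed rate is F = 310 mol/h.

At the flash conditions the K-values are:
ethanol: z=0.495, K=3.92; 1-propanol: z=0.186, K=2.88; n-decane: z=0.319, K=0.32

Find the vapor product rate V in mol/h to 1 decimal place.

Newton iteration, β⁰ = 0.31:
  β = 0.310: g = 0.7047, g' = -1.662 → β = 0.734
  β = 0.734: g = 0.1737, g' = -1.131 → β = 0.888
  β = 0.888: g = -0.0137, g' = -1.358 → β = 0.877
Converged at β = 0.877.
Then V = β·F = 0.8774·310 = 272.0 mol/h and L = F − V = 38.0 mol/h.

V = 272.0 mol/h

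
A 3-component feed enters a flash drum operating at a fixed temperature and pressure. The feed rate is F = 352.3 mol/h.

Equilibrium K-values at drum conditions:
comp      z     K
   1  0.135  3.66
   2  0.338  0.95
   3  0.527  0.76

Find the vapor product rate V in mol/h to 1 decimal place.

V = 165.1 mol/h

Newton–Raphson from β = 0.31:
  β = 0.310: g = 0.0430, g' = -0.323 → β = 0.443
  β = 0.443: g = 0.0060, g' = -0.240 → β = 0.468
  β = 0.468: g = 0.0001, g' = -0.229 → β = 0.469
Converged at β = 0.469.
Then V = β·F = 0.4688·352.3 = 165.1 mol/h and L = F − V = 187.2 mol/h.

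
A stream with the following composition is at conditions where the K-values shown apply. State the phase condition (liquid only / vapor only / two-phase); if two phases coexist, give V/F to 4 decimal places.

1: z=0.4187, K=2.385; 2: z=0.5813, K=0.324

ΣzᵢKᵢ = 1.1869; Σzᵢ/Kᵢ = 1.9697.
Both exceed 1, so a two-phase solution exists.
Binary case is linear: z₁(K₁−1)(1+ψ(K₂−1)) + z₂(K₂−1)(1+ψ(K₁−1)) = 0
⇒ ψ = [z₁(K₁−1)+z₂(K₂−1)] / [−(K₁−1)(K₂−1)] = 0.18694/0.93626 = 0.1997

two-phase, V/F = 0.1997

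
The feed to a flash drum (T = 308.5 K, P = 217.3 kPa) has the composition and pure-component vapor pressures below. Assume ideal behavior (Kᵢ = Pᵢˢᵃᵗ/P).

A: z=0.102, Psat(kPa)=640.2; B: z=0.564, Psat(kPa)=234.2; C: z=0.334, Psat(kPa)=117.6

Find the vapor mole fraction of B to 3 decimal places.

y_B = 0.596

Raoult's law: Kᵢ = Pᵢˢᵃᵗ/P = Pᵢˢᵃᵗ/217.3.
  K_A = 640.2/217.3 = 2.94616, K_B = 234.2/217.3 = 1.07777, K_C = 117.6/217.3 = 0.54119
Rachford–Rice: g(ψ) = Σ zᵢ(Kᵢ−1)/(1+ψ(Kᵢ−1)) = 0.
Feasibility: ΣzᵢKᵢ = 1.089, Σzᵢ/Kᵢ = 1.175 — both > 1, two phases present.
Newton–Raphson from ψ = 0.5:
  ψ = 0.500: g = -0.0560, g' = -0.221 → ψ = 0.246
  ψ = 0.246: g = 0.0045, g' = -0.269 → ψ = 0.263
Converged at ψ = 0.263.
Compositions from xᵢ = zᵢ/(1+ψ(Kᵢ−1)), yᵢ = Kᵢxᵢ:
  A: x = 0.067, y = 0.199
  B: x = 0.553, y = 0.596
  C: x = 0.380, y = 0.206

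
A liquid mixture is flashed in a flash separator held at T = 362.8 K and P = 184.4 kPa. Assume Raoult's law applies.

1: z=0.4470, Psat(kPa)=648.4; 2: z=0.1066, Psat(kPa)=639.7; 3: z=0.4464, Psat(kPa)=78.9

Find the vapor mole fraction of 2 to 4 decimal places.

Raoult's law: Kᵢ = Pᵢˢᵃᵗ/P = Pᵢˢᵃᵗ/184.4.
  K_1 = 648.4/184.4 = 3.516269, K_2 = 639.7/184.4 = 3.469089, K_3 = 78.9/184.4 = 0.427874
Rachford–Rice: g(ψ) = Σ zᵢ(Kᵢ−1)/(1+ψ(Kᵢ−1)) = 0.
g(0) = ΣzᵢKᵢ − 1 = 1.1326 and g(1) = 1 − Σzᵢ/Kᵢ = -0.2011, so a root lies in (0, 1).
Newton iteration, ψ⁰ = 0.44:
  ψ = 0.4400: g = 0.31862, g' = -1.0477 → ψ = 0.7441
  ψ = 0.7441: g = 0.03961, g' = -0.8668 → ψ = 0.7898
  ψ = 0.7898: g = -0.00022, g' = -0.8781 → ψ = 0.7896
Converged at ψ = 0.7896.
Compositions from xᵢ = zᵢ/(1+ψ(Kᵢ−1)), yᵢ = Kᵢxᵢ:
  1: x = 0.1497, y = 0.5262
  2: x = 0.0361, y = 0.1254
  3: x = 0.8142, y = 0.3484

y_2 = 0.1254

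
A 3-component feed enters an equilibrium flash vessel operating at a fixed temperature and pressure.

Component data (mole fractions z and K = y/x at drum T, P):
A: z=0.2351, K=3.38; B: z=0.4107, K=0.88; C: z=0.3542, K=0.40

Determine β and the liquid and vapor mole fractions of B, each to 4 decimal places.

β = 0.3253, x_B = 0.4274, y_B = 0.3761

Let β = V/F and solve Σ zᵢ(Kᵢ−1)/(1+β(Kᵢ−1)) = 0.
Check two-phase: ΣzᵢKᵢ = 1.2977 > 1 and Σzᵢ/Kᵢ = 1.4218 > 1, so g(0) = 0.2977 > 0 and g(1) = -0.4218 < 0.
Iterate (Newton) starting at β = 0.5:
  β = 0.5000: g = -0.10053, g' = -0.5446 → β = 0.3154
  β = 0.3154: g = 0.00627, g' = -0.6349 → β = 0.3253
Converged at β = 0.3253.
Compositions from xᵢ = zᵢ/(1+β(Kᵢ−1)), yᵢ = Kᵢxᵢ:
  A: x = 0.1325, y = 0.4479
  B: x = 0.4274, y = 0.3761
  C: x = 0.4401, y = 0.1760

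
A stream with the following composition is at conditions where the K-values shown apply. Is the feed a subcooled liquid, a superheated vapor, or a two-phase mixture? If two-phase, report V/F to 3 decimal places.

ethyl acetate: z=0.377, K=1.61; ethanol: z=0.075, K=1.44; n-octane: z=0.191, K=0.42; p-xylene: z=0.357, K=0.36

ΣzᵢKᵢ = 0.924; Σzᵢ/Kᵢ = 1.733.
Since ΣzᵢKᵢ < 1 the mixture is below its bubble point — single liquid phase.

subcooled liquid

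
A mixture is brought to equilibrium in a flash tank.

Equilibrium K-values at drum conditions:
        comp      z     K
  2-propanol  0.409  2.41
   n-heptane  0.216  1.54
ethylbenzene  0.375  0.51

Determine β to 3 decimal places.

β = 0.908

Rachford–Rice: g(β) = Σ zᵢ(Kᵢ−1)/(1+β(Kᵢ−1)) = 0.
Feasibility: ΣzᵢKᵢ = 1.510, Σzᵢ/Kᵢ = 1.045 — both > 1, two phases present.
Iterate (Newton) starting at β = 0.54:
  β = 0.540: g = 0.1678, g' = -0.466 → β = 0.900
  β = 0.900: g = 0.0040, g' = -0.475 → β = 0.908
Converged at β = 0.908.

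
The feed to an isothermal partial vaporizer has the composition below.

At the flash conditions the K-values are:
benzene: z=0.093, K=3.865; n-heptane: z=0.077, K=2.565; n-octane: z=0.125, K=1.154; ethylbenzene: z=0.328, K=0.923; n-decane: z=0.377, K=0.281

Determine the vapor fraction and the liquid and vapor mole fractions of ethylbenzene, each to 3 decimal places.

Material balance + equilibrium reduce to Σ zᵢ(Kᵢ−1)/(1+ψ(Kᵢ−1)) = 0.
Feasibility: ΣzᵢKᵢ = 1.110, Σzᵢ/Kᵢ = 1.859 — both > 1, two phases present.
Newton–Raphson from ψ = 0.43:
  ψ = 0.430: g = -0.2090, g' = -0.634 → ψ = 0.100
  ψ = 0.100: g = 0.0126, g' = -0.833 → ψ = 0.115
  ψ = 0.115: g = 0.0002, g' = -0.803 → ψ = 0.116
Converged at ψ = 0.116.
Compositions from xᵢ = zᵢ/(1+ψ(Kᵢ−1)), yᵢ = Kᵢxᵢ:
  benzene: x = 0.070, y = 0.270
  n-heptane: x = 0.065, y = 0.167
  n-octane: x = 0.123, y = 0.142
  ethylbenzene: x = 0.331, y = 0.305
  n-decane: x = 0.411, y = 0.116

ψ = 0.116, x_ethylbenzene = 0.331, y_ethylbenzene = 0.305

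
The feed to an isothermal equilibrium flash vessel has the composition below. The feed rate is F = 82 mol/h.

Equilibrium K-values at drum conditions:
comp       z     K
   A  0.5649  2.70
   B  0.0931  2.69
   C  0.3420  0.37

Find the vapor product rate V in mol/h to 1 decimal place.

V = 69.1 mol/h

Newton–Raphson from β = 0.55:
  β = 0.5500: g = 0.24814, g' = -0.8253 → β = 0.8507
  β = 0.8507: g = -0.00714, g' = -0.9479 → β = 0.8431
Converged at β = 0.8431.
Then V = β·F = 0.8431·82 = 69.1 mol/h and L = F − V = 12.9 mol/h.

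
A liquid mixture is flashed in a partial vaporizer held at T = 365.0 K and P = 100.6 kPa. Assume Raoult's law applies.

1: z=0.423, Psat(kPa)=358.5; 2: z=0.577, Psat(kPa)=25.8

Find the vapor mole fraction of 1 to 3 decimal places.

y_1 = 0.801

Raoult's law: Kᵢ = Pᵢˢᵃᵗ/P = Pᵢˢᵃᵗ/100.6.
  K_1 = 358.5/100.6 = 3.56362, K_2 = 25.8/100.6 = 0.25646
Material balance + equilibrium reduce to Σ zᵢ(Kᵢ−1)/(1+ψ(Kᵢ−1)) = 0.
Check two-phase: ΣzᵢKᵢ = 1.655 > 1 and Σzᵢ/Kᵢ = 2.369 > 1, so g(0) = 0.655 > 0 and g(1) = -1.369 < 0.
Newton–Raphson from ψ = 0.65:
  ψ = 0.650: g = -0.4236, g' = -1.586 → ψ = 0.383
  ψ = 0.383: g = -0.0525, g' = -1.331 → ψ = 0.343
  ψ = 0.343: g = 0.0005, g' = -1.361 → ψ = 0.344
Converged at ψ = 0.344.
Compositions from xᵢ = zᵢ/(1+ψ(Kᵢ−1)), yᵢ = Kᵢxᵢ:
  1: x = 0.225, y = 0.801
  2: x = 0.775, y = 0.199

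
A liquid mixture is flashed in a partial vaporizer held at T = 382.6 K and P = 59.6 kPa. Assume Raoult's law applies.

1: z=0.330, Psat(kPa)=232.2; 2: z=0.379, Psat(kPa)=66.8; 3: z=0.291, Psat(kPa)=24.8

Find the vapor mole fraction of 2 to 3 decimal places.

Raoult's law: Kᵢ = Pᵢˢᵃᵗ/P = Pᵢˢᵃᵗ/59.6.
  K_1 = 232.2/59.6 = 3.89597, K_2 = 66.8/59.6 = 1.12081, K_3 = 24.8/59.6 = 0.41611
Material balance + equilibrium reduce to Σ zᵢ(Kᵢ−1)/(1+ψ(Kᵢ−1)) = 0.
g(0) = ΣzᵢKᵢ − 1 = 0.832 and g(1) = 1 − Σzᵢ/Kᵢ = -0.122, so a root lies in (0, 1).
Newton iteration, ψ⁰ = 0.5:
  ψ = 0.500: g = 0.1936, g' = -0.665 → ψ = 0.791
  ψ = 0.791: g = 0.0163, g' = -0.603 → ψ = 0.818
Converged at ψ = 0.818.
Compositions from xᵢ = zᵢ/(1+ψ(Kᵢ−1)), yᵢ = Kᵢxᵢ:
  1: x = 0.098, y = 0.382
  2: x = 0.345, y = 0.387
  3: x = 0.557, y = 0.232

y_2 = 0.387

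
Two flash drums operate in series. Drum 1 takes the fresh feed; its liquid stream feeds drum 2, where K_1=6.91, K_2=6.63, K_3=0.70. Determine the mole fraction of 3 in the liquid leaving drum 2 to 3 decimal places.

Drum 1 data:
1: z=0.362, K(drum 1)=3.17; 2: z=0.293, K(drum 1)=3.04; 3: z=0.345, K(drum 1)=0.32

Drum 1:
Iterate (Newton) starting at ψ₁ = 0.52:
  ψ₁ = 0.520: g = 0.2962, g' = -1.045 → ψ₁ = 0.803
  ψ₁ = 0.803: g = -0.0042, g' = -1.177 → ψ₁ = 0.800
Converged at ψ₁ = 0.800.
Drum-1 compositions:
  1: x = 0.132, y = 0.419
  2: x = 0.111, y = 0.338
  3: x = 0.756, y = 0.242
Drum-2 feed = drum-1 liquid: z₂ = (0.1323, 0.1113, 0.7563).
Drum 2:
Material balance + equilibrium reduce to Σ zᵢ(Kᵢ−1)/(1+ψ₂(Kᵢ−1)) = 0.
g(0) = ΣzᵢKᵢ − 1 = 1.182 and g(1) = 1 − Σzᵢ/Kᵢ = -0.116, so a root lies in (0, 1).
Iterate (Newton) starting at ψ₂ = 0.5:
  ψ₂ = 0.500: g = 0.0951, g' = -0.632 → ψ₂ = 0.650
  ψ₂ = 0.650: g = 0.0140, g' = -0.464 → ψ₂ = 0.681
Converged at ψ₂ = 0.681.
  1: x = 0.026, y = 0.182
  2: x = 0.023, y = 0.153
  3: x = 0.951, y = 0.665

x_3 (drum 2) = 0.951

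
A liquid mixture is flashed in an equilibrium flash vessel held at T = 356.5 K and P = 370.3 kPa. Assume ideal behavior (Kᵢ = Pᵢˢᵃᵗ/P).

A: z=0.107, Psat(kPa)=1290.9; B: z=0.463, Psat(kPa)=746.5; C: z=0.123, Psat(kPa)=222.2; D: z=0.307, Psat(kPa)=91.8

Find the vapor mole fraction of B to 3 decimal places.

Raoult's law: Kᵢ = Pᵢˢᵃᵗ/P = Pᵢˢᵃᵗ/370.3.
  K_A = 1290.9/370.3 = 3.48609, K_B = 746.5/370.3 = 2.01593, K_C = 222.2/370.3 = 0.60005, K_D = 91.8/370.3 = 0.24791
Rachford–Rice: g(ψ) = Σ zᵢ(Kᵢ−1)/(1+ψ(Kᵢ−1)) = 0.
g(0) = ΣzᵢKᵢ − 1 = 0.456 and g(1) = 1 − Σzᵢ/Kᵢ = -0.704, so a root lies in (0, 1).
Iterate (Newton) starting at ψ = 0.5:
  ψ = 0.500: g = -0.0010, g' = -0.818 → ψ = 0.499
Converged at ψ = 0.499.
Compositions from xᵢ = zᵢ/(1+ψ(Kᵢ−1)), yᵢ = Kᵢxᵢ:
  A: x = 0.048, y = 0.167
  B: x = 0.307, y = 0.619
  C: x = 0.154, y = 0.092
  D: x = 0.491, y = 0.122

y_B = 0.619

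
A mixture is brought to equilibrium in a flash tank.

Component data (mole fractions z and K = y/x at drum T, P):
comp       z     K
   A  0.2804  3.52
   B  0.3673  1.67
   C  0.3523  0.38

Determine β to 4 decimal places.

Rachford–Rice: g(β) = Σ zᵢ(Kᵢ−1)/(1+β(Kᵢ−1)) = 0.
g(0) = ΣzᵢKᵢ − 1 = 0.7343 and g(1) = 1 − Σzᵢ/Kᵢ = -0.2267, so a root lies in (0, 1).
Newton–Raphson from β = 0.54:
  β = 0.5400: g = 0.15166, g' = -0.7145 → β = 0.7523
  β = 0.7523: g = -0.00171, g' = -0.7609 → β = 0.7500
Converged at β = 0.7500.

β = 0.7500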